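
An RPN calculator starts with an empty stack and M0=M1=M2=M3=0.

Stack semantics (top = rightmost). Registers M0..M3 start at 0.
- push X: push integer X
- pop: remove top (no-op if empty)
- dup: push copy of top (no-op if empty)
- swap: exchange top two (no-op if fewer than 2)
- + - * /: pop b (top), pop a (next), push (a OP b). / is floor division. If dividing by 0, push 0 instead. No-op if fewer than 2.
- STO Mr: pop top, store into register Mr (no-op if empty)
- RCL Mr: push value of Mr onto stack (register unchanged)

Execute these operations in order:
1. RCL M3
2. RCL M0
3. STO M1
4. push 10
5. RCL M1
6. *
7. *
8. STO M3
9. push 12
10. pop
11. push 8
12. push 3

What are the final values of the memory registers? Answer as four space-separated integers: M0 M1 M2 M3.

Answer: 0 0 0 0

Derivation:
After op 1 (RCL M3): stack=[0] mem=[0,0,0,0]
After op 2 (RCL M0): stack=[0,0] mem=[0,0,0,0]
After op 3 (STO M1): stack=[0] mem=[0,0,0,0]
After op 4 (push 10): stack=[0,10] mem=[0,0,0,0]
After op 5 (RCL M1): stack=[0,10,0] mem=[0,0,0,0]
After op 6 (*): stack=[0,0] mem=[0,0,0,0]
After op 7 (*): stack=[0] mem=[0,0,0,0]
After op 8 (STO M3): stack=[empty] mem=[0,0,0,0]
After op 9 (push 12): stack=[12] mem=[0,0,0,0]
After op 10 (pop): stack=[empty] mem=[0,0,0,0]
After op 11 (push 8): stack=[8] mem=[0,0,0,0]
After op 12 (push 3): stack=[8,3] mem=[0,0,0,0]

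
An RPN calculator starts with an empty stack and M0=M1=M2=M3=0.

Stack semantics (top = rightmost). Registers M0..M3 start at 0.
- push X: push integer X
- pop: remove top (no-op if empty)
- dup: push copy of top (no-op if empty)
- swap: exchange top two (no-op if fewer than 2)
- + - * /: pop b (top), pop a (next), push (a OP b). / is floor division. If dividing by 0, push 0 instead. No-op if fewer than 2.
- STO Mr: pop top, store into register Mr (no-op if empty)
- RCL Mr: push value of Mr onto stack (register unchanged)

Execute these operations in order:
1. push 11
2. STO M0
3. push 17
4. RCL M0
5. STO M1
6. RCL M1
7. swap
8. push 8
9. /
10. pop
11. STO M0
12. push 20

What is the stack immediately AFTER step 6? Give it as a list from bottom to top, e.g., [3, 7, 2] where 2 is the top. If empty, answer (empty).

After op 1 (push 11): stack=[11] mem=[0,0,0,0]
After op 2 (STO M0): stack=[empty] mem=[11,0,0,0]
After op 3 (push 17): stack=[17] mem=[11,0,0,0]
After op 4 (RCL M0): stack=[17,11] mem=[11,0,0,0]
After op 5 (STO M1): stack=[17] mem=[11,11,0,0]
After op 6 (RCL M1): stack=[17,11] mem=[11,11,0,0]

[17, 11]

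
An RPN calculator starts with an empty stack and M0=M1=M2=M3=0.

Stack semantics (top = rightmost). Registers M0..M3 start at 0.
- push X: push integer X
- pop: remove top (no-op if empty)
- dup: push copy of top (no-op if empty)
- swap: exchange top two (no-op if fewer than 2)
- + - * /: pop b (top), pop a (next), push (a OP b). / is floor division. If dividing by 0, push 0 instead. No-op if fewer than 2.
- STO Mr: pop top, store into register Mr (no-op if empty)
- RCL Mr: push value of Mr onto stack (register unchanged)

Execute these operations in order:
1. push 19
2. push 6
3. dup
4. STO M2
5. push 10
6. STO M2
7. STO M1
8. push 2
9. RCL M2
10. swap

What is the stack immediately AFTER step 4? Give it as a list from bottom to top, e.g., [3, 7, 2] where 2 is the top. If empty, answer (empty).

After op 1 (push 19): stack=[19] mem=[0,0,0,0]
After op 2 (push 6): stack=[19,6] mem=[0,0,0,0]
After op 3 (dup): stack=[19,6,6] mem=[0,0,0,0]
After op 4 (STO M2): stack=[19,6] mem=[0,0,6,0]

[19, 6]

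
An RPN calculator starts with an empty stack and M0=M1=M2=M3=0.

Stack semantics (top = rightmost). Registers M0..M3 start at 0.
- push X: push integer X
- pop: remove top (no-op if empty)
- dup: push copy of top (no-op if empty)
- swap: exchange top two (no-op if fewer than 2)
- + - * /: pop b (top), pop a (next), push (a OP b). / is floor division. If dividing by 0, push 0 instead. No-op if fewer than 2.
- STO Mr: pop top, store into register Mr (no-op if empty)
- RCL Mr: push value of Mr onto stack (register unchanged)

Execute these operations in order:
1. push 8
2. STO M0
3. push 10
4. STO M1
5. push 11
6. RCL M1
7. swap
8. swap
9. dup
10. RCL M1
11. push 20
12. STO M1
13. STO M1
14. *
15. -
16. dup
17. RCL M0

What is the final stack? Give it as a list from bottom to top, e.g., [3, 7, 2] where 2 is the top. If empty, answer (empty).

After op 1 (push 8): stack=[8] mem=[0,0,0,0]
After op 2 (STO M0): stack=[empty] mem=[8,0,0,0]
After op 3 (push 10): stack=[10] mem=[8,0,0,0]
After op 4 (STO M1): stack=[empty] mem=[8,10,0,0]
After op 5 (push 11): stack=[11] mem=[8,10,0,0]
After op 6 (RCL M1): stack=[11,10] mem=[8,10,0,0]
After op 7 (swap): stack=[10,11] mem=[8,10,0,0]
After op 8 (swap): stack=[11,10] mem=[8,10,0,0]
After op 9 (dup): stack=[11,10,10] mem=[8,10,0,0]
After op 10 (RCL M1): stack=[11,10,10,10] mem=[8,10,0,0]
After op 11 (push 20): stack=[11,10,10,10,20] mem=[8,10,0,0]
After op 12 (STO M1): stack=[11,10,10,10] mem=[8,20,0,0]
After op 13 (STO M1): stack=[11,10,10] mem=[8,10,0,0]
After op 14 (*): stack=[11,100] mem=[8,10,0,0]
After op 15 (-): stack=[-89] mem=[8,10,0,0]
After op 16 (dup): stack=[-89,-89] mem=[8,10,0,0]
After op 17 (RCL M0): stack=[-89,-89,8] mem=[8,10,0,0]

Answer: [-89, -89, 8]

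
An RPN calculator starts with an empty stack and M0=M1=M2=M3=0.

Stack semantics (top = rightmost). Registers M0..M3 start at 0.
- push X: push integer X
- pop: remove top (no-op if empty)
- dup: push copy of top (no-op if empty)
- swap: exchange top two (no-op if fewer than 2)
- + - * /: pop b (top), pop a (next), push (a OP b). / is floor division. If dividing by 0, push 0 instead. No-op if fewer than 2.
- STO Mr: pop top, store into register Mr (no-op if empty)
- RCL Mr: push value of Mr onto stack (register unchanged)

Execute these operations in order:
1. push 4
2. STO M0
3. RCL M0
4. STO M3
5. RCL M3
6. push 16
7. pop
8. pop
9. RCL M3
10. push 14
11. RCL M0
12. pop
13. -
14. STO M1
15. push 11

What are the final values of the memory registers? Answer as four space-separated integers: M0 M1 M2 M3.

After op 1 (push 4): stack=[4] mem=[0,0,0,0]
After op 2 (STO M0): stack=[empty] mem=[4,0,0,0]
After op 3 (RCL M0): stack=[4] mem=[4,0,0,0]
After op 4 (STO M3): stack=[empty] mem=[4,0,0,4]
After op 5 (RCL M3): stack=[4] mem=[4,0,0,4]
After op 6 (push 16): stack=[4,16] mem=[4,0,0,4]
After op 7 (pop): stack=[4] mem=[4,0,0,4]
After op 8 (pop): stack=[empty] mem=[4,0,0,4]
After op 9 (RCL M3): stack=[4] mem=[4,0,0,4]
After op 10 (push 14): stack=[4,14] mem=[4,0,0,4]
After op 11 (RCL M0): stack=[4,14,4] mem=[4,0,0,4]
After op 12 (pop): stack=[4,14] mem=[4,0,0,4]
After op 13 (-): stack=[-10] mem=[4,0,0,4]
After op 14 (STO M1): stack=[empty] mem=[4,-10,0,4]
After op 15 (push 11): stack=[11] mem=[4,-10,0,4]

Answer: 4 -10 0 4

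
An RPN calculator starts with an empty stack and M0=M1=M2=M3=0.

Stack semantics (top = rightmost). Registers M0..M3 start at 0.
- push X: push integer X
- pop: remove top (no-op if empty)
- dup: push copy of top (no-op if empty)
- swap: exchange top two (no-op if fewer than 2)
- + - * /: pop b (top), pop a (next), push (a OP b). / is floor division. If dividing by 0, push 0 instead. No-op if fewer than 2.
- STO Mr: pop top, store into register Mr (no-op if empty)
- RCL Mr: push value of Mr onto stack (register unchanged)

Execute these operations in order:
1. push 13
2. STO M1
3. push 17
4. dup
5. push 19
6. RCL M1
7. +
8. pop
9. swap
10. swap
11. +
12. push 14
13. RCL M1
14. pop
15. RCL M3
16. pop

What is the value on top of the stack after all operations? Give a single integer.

After op 1 (push 13): stack=[13] mem=[0,0,0,0]
After op 2 (STO M1): stack=[empty] mem=[0,13,0,0]
After op 3 (push 17): stack=[17] mem=[0,13,0,0]
After op 4 (dup): stack=[17,17] mem=[0,13,0,0]
After op 5 (push 19): stack=[17,17,19] mem=[0,13,0,0]
After op 6 (RCL M1): stack=[17,17,19,13] mem=[0,13,0,0]
After op 7 (+): stack=[17,17,32] mem=[0,13,0,0]
After op 8 (pop): stack=[17,17] mem=[0,13,0,0]
After op 9 (swap): stack=[17,17] mem=[0,13,0,0]
After op 10 (swap): stack=[17,17] mem=[0,13,0,0]
After op 11 (+): stack=[34] mem=[0,13,0,0]
After op 12 (push 14): stack=[34,14] mem=[0,13,0,0]
After op 13 (RCL M1): stack=[34,14,13] mem=[0,13,0,0]
After op 14 (pop): stack=[34,14] mem=[0,13,0,0]
After op 15 (RCL M3): stack=[34,14,0] mem=[0,13,0,0]
After op 16 (pop): stack=[34,14] mem=[0,13,0,0]

Answer: 14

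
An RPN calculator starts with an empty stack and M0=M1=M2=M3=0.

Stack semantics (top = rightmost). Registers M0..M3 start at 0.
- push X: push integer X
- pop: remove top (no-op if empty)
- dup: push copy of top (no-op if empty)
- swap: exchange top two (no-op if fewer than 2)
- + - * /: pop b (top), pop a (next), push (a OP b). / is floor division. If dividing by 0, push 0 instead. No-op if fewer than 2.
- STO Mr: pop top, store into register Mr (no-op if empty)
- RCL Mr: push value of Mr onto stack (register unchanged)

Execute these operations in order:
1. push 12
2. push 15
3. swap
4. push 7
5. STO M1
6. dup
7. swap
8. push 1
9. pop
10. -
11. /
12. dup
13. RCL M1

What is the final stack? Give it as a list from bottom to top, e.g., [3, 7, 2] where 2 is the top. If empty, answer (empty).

After op 1 (push 12): stack=[12] mem=[0,0,0,0]
After op 2 (push 15): stack=[12,15] mem=[0,0,0,0]
After op 3 (swap): stack=[15,12] mem=[0,0,0,0]
After op 4 (push 7): stack=[15,12,7] mem=[0,0,0,0]
After op 5 (STO M1): stack=[15,12] mem=[0,7,0,0]
After op 6 (dup): stack=[15,12,12] mem=[0,7,0,0]
After op 7 (swap): stack=[15,12,12] mem=[0,7,0,0]
After op 8 (push 1): stack=[15,12,12,1] mem=[0,7,0,0]
After op 9 (pop): stack=[15,12,12] mem=[0,7,0,0]
After op 10 (-): stack=[15,0] mem=[0,7,0,0]
After op 11 (/): stack=[0] mem=[0,7,0,0]
After op 12 (dup): stack=[0,0] mem=[0,7,0,0]
After op 13 (RCL M1): stack=[0,0,7] mem=[0,7,0,0]

Answer: [0, 0, 7]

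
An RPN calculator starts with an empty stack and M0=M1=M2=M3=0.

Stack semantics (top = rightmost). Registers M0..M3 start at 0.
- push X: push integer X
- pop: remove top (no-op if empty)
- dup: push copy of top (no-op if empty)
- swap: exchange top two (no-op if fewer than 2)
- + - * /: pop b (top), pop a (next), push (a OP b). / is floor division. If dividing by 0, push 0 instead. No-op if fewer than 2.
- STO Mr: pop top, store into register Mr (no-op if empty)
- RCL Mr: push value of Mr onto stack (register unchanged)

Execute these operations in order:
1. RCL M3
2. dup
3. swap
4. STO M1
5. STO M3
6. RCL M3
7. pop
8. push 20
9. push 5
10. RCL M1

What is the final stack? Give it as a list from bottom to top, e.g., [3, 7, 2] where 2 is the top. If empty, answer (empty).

After op 1 (RCL M3): stack=[0] mem=[0,0,0,0]
After op 2 (dup): stack=[0,0] mem=[0,0,0,0]
After op 3 (swap): stack=[0,0] mem=[0,0,0,0]
After op 4 (STO M1): stack=[0] mem=[0,0,0,0]
After op 5 (STO M3): stack=[empty] mem=[0,0,0,0]
After op 6 (RCL M3): stack=[0] mem=[0,0,0,0]
After op 7 (pop): stack=[empty] mem=[0,0,0,0]
After op 8 (push 20): stack=[20] mem=[0,0,0,0]
After op 9 (push 5): stack=[20,5] mem=[0,0,0,0]
After op 10 (RCL M1): stack=[20,5,0] mem=[0,0,0,0]

Answer: [20, 5, 0]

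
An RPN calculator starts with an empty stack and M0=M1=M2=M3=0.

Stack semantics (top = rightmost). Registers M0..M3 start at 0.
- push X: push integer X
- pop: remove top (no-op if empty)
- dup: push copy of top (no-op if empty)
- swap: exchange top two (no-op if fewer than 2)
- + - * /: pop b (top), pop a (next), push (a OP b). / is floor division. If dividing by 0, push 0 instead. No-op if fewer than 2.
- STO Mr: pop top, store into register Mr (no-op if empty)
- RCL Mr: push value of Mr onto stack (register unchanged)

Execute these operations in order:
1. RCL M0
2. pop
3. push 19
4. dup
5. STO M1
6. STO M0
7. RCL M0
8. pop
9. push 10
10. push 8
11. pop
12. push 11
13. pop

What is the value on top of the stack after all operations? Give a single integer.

After op 1 (RCL M0): stack=[0] mem=[0,0,0,0]
After op 2 (pop): stack=[empty] mem=[0,0,0,0]
After op 3 (push 19): stack=[19] mem=[0,0,0,0]
After op 4 (dup): stack=[19,19] mem=[0,0,0,0]
After op 5 (STO M1): stack=[19] mem=[0,19,0,0]
After op 6 (STO M0): stack=[empty] mem=[19,19,0,0]
After op 7 (RCL M0): stack=[19] mem=[19,19,0,0]
After op 8 (pop): stack=[empty] mem=[19,19,0,0]
After op 9 (push 10): stack=[10] mem=[19,19,0,0]
After op 10 (push 8): stack=[10,8] mem=[19,19,0,0]
After op 11 (pop): stack=[10] mem=[19,19,0,0]
After op 12 (push 11): stack=[10,11] mem=[19,19,0,0]
After op 13 (pop): stack=[10] mem=[19,19,0,0]

Answer: 10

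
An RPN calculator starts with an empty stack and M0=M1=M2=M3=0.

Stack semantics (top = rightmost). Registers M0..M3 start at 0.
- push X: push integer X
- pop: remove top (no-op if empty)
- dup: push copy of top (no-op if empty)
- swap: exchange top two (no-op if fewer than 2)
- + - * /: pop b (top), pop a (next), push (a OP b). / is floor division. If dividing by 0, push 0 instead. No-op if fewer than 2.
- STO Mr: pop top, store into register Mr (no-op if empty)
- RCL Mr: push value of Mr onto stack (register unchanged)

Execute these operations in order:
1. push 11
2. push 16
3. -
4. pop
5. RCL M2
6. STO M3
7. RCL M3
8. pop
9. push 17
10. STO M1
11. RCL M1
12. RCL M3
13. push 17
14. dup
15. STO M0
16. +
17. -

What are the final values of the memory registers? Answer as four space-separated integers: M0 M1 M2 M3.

After op 1 (push 11): stack=[11] mem=[0,0,0,0]
After op 2 (push 16): stack=[11,16] mem=[0,0,0,0]
After op 3 (-): stack=[-5] mem=[0,0,0,0]
After op 4 (pop): stack=[empty] mem=[0,0,0,0]
After op 5 (RCL M2): stack=[0] mem=[0,0,0,0]
After op 6 (STO M3): stack=[empty] mem=[0,0,0,0]
After op 7 (RCL M3): stack=[0] mem=[0,0,0,0]
After op 8 (pop): stack=[empty] mem=[0,0,0,0]
After op 9 (push 17): stack=[17] mem=[0,0,0,0]
After op 10 (STO M1): stack=[empty] mem=[0,17,0,0]
After op 11 (RCL M1): stack=[17] mem=[0,17,0,0]
After op 12 (RCL M3): stack=[17,0] mem=[0,17,0,0]
After op 13 (push 17): stack=[17,0,17] mem=[0,17,0,0]
After op 14 (dup): stack=[17,0,17,17] mem=[0,17,0,0]
After op 15 (STO M0): stack=[17,0,17] mem=[17,17,0,0]
After op 16 (+): stack=[17,17] mem=[17,17,0,0]
After op 17 (-): stack=[0] mem=[17,17,0,0]

Answer: 17 17 0 0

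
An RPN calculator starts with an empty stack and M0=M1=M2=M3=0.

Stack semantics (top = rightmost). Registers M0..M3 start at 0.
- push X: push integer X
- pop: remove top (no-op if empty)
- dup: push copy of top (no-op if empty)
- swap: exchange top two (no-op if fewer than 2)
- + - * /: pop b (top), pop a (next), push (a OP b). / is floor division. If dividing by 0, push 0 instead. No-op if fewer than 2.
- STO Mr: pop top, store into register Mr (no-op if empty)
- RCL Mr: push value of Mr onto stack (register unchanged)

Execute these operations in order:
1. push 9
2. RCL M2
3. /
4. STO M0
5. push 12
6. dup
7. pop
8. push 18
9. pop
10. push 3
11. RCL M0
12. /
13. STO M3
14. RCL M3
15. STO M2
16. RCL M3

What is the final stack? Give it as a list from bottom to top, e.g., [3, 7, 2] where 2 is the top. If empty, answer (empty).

After op 1 (push 9): stack=[9] mem=[0,0,0,0]
After op 2 (RCL M2): stack=[9,0] mem=[0,0,0,0]
After op 3 (/): stack=[0] mem=[0,0,0,0]
After op 4 (STO M0): stack=[empty] mem=[0,0,0,0]
After op 5 (push 12): stack=[12] mem=[0,0,0,0]
After op 6 (dup): stack=[12,12] mem=[0,0,0,0]
After op 7 (pop): stack=[12] mem=[0,0,0,0]
After op 8 (push 18): stack=[12,18] mem=[0,0,0,0]
After op 9 (pop): stack=[12] mem=[0,0,0,0]
After op 10 (push 3): stack=[12,3] mem=[0,0,0,0]
After op 11 (RCL M0): stack=[12,3,0] mem=[0,0,0,0]
After op 12 (/): stack=[12,0] mem=[0,0,0,0]
After op 13 (STO M3): stack=[12] mem=[0,0,0,0]
After op 14 (RCL M3): stack=[12,0] mem=[0,0,0,0]
After op 15 (STO M2): stack=[12] mem=[0,0,0,0]
After op 16 (RCL M3): stack=[12,0] mem=[0,0,0,0]

Answer: [12, 0]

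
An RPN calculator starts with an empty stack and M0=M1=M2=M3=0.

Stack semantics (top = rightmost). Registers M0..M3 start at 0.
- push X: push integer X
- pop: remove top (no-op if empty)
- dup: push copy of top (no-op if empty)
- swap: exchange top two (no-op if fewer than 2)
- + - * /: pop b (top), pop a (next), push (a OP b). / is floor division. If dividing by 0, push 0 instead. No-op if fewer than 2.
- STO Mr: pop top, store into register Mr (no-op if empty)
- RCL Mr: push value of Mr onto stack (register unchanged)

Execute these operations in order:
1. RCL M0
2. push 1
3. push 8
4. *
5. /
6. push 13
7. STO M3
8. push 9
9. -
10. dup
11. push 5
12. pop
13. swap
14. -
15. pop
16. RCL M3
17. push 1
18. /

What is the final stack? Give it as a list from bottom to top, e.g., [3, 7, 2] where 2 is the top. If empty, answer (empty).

After op 1 (RCL M0): stack=[0] mem=[0,0,0,0]
After op 2 (push 1): stack=[0,1] mem=[0,0,0,0]
After op 3 (push 8): stack=[0,1,8] mem=[0,0,0,0]
After op 4 (*): stack=[0,8] mem=[0,0,0,0]
After op 5 (/): stack=[0] mem=[0,0,0,0]
After op 6 (push 13): stack=[0,13] mem=[0,0,0,0]
After op 7 (STO M3): stack=[0] mem=[0,0,0,13]
After op 8 (push 9): stack=[0,9] mem=[0,0,0,13]
After op 9 (-): stack=[-9] mem=[0,0,0,13]
After op 10 (dup): stack=[-9,-9] mem=[0,0,0,13]
After op 11 (push 5): stack=[-9,-9,5] mem=[0,0,0,13]
After op 12 (pop): stack=[-9,-9] mem=[0,0,0,13]
After op 13 (swap): stack=[-9,-9] mem=[0,0,0,13]
After op 14 (-): stack=[0] mem=[0,0,0,13]
After op 15 (pop): stack=[empty] mem=[0,0,0,13]
After op 16 (RCL M3): stack=[13] mem=[0,0,0,13]
After op 17 (push 1): stack=[13,1] mem=[0,0,0,13]
After op 18 (/): stack=[13] mem=[0,0,0,13]

Answer: [13]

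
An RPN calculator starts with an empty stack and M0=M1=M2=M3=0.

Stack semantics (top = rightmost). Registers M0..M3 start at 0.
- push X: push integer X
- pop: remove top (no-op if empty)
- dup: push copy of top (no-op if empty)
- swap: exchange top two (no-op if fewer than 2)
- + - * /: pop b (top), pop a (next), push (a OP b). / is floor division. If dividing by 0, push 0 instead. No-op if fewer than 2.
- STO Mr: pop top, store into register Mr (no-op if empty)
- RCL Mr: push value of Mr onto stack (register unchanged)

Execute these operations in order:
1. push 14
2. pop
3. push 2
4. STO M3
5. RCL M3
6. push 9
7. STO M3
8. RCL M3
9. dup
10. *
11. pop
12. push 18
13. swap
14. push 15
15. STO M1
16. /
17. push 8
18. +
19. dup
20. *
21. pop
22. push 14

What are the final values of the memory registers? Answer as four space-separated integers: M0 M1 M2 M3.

After op 1 (push 14): stack=[14] mem=[0,0,0,0]
After op 2 (pop): stack=[empty] mem=[0,0,0,0]
After op 3 (push 2): stack=[2] mem=[0,0,0,0]
After op 4 (STO M3): stack=[empty] mem=[0,0,0,2]
After op 5 (RCL M3): stack=[2] mem=[0,0,0,2]
After op 6 (push 9): stack=[2,9] mem=[0,0,0,2]
After op 7 (STO M3): stack=[2] mem=[0,0,0,9]
After op 8 (RCL M3): stack=[2,9] mem=[0,0,0,9]
After op 9 (dup): stack=[2,9,9] mem=[0,0,0,9]
After op 10 (*): stack=[2,81] mem=[0,0,0,9]
After op 11 (pop): stack=[2] mem=[0,0,0,9]
After op 12 (push 18): stack=[2,18] mem=[0,0,0,9]
After op 13 (swap): stack=[18,2] mem=[0,0,0,9]
After op 14 (push 15): stack=[18,2,15] mem=[0,0,0,9]
After op 15 (STO M1): stack=[18,2] mem=[0,15,0,9]
After op 16 (/): stack=[9] mem=[0,15,0,9]
After op 17 (push 8): stack=[9,8] mem=[0,15,0,9]
After op 18 (+): stack=[17] mem=[0,15,0,9]
After op 19 (dup): stack=[17,17] mem=[0,15,0,9]
After op 20 (*): stack=[289] mem=[0,15,0,9]
After op 21 (pop): stack=[empty] mem=[0,15,0,9]
After op 22 (push 14): stack=[14] mem=[0,15,0,9]

Answer: 0 15 0 9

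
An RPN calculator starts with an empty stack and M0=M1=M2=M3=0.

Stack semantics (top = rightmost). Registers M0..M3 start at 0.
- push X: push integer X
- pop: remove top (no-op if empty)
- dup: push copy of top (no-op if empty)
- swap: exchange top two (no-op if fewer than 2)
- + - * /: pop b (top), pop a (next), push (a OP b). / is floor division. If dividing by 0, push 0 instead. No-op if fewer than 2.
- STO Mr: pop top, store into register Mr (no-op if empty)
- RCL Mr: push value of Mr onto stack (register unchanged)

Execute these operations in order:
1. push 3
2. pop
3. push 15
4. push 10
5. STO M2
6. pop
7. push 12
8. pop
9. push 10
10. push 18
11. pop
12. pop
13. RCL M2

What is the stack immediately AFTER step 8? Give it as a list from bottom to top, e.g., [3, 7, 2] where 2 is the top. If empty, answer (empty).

After op 1 (push 3): stack=[3] mem=[0,0,0,0]
After op 2 (pop): stack=[empty] mem=[0,0,0,0]
After op 3 (push 15): stack=[15] mem=[0,0,0,0]
After op 4 (push 10): stack=[15,10] mem=[0,0,0,0]
After op 5 (STO M2): stack=[15] mem=[0,0,10,0]
After op 6 (pop): stack=[empty] mem=[0,0,10,0]
After op 7 (push 12): stack=[12] mem=[0,0,10,0]
After op 8 (pop): stack=[empty] mem=[0,0,10,0]

(empty)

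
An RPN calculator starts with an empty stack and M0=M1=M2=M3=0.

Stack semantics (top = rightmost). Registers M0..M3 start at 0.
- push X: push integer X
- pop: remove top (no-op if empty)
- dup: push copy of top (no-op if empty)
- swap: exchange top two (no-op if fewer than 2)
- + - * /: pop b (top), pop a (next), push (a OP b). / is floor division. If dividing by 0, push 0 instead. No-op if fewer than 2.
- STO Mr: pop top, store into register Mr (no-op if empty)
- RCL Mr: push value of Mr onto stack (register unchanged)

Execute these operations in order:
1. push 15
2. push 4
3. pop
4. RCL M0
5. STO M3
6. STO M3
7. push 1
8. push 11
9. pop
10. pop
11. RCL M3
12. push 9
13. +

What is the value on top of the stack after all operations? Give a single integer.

Answer: 24

Derivation:
After op 1 (push 15): stack=[15] mem=[0,0,0,0]
After op 2 (push 4): stack=[15,4] mem=[0,0,0,0]
After op 3 (pop): stack=[15] mem=[0,0,0,0]
After op 4 (RCL M0): stack=[15,0] mem=[0,0,0,0]
After op 5 (STO M3): stack=[15] mem=[0,0,0,0]
After op 6 (STO M3): stack=[empty] mem=[0,0,0,15]
After op 7 (push 1): stack=[1] mem=[0,0,0,15]
After op 8 (push 11): stack=[1,11] mem=[0,0,0,15]
After op 9 (pop): stack=[1] mem=[0,0,0,15]
After op 10 (pop): stack=[empty] mem=[0,0,0,15]
After op 11 (RCL M3): stack=[15] mem=[0,0,0,15]
After op 12 (push 9): stack=[15,9] mem=[0,0,0,15]
After op 13 (+): stack=[24] mem=[0,0,0,15]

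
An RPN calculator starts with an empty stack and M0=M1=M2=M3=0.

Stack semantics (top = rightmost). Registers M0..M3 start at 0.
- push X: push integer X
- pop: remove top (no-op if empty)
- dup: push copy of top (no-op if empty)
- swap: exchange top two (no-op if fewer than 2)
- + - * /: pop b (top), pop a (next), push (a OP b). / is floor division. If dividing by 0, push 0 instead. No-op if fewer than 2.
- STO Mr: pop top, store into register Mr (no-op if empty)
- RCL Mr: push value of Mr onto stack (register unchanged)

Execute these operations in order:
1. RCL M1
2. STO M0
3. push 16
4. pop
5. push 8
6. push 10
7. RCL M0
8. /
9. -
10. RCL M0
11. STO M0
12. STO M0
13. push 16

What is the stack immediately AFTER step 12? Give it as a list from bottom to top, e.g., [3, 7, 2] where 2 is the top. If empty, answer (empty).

After op 1 (RCL M1): stack=[0] mem=[0,0,0,0]
After op 2 (STO M0): stack=[empty] mem=[0,0,0,0]
After op 3 (push 16): stack=[16] mem=[0,0,0,0]
After op 4 (pop): stack=[empty] mem=[0,0,0,0]
After op 5 (push 8): stack=[8] mem=[0,0,0,0]
After op 6 (push 10): stack=[8,10] mem=[0,0,0,0]
After op 7 (RCL M0): stack=[8,10,0] mem=[0,0,0,0]
After op 8 (/): stack=[8,0] mem=[0,0,0,0]
After op 9 (-): stack=[8] mem=[0,0,0,0]
After op 10 (RCL M0): stack=[8,0] mem=[0,0,0,0]
After op 11 (STO M0): stack=[8] mem=[0,0,0,0]
After op 12 (STO M0): stack=[empty] mem=[8,0,0,0]

(empty)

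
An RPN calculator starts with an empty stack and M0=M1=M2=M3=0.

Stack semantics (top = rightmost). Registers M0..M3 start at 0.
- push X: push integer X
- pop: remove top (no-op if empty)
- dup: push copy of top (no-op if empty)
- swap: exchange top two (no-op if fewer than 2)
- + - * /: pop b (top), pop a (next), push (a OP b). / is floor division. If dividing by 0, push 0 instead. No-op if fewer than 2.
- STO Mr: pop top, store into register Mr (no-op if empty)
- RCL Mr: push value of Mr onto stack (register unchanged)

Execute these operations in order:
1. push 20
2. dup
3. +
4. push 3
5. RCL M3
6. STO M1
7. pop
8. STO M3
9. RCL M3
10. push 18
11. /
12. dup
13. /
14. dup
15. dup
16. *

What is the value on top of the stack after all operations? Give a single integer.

Answer: 1

Derivation:
After op 1 (push 20): stack=[20] mem=[0,0,0,0]
After op 2 (dup): stack=[20,20] mem=[0,0,0,0]
After op 3 (+): stack=[40] mem=[0,0,0,0]
After op 4 (push 3): stack=[40,3] mem=[0,0,0,0]
After op 5 (RCL M3): stack=[40,3,0] mem=[0,0,0,0]
After op 6 (STO M1): stack=[40,3] mem=[0,0,0,0]
After op 7 (pop): stack=[40] mem=[0,0,0,0]
After op 8 (STO M3): stack=[empty] mem=[0,0,0,40]
After op 9 (RCL M3): stack=[40] mem=[0,0,0,40]
After op 10 (push 18): stack=[40,18] mem=[0,0,0,40]
After op 11 (/): stack=[2] mem=[0,0,0,40]
After op 12 (dup): stack=[2,2] mem=[0,0,0,40]
After op 13 (/): stack=[1] mem=[0,0,0,40]
After op 14 (dup): stack=[1,1] mem=[0,0,0,40]
After op 15 (dup): stack=[1,1,1] mem=[0,0,0,40]
After op 16 (*): stack=[1,1] mem=[0,0,0,40]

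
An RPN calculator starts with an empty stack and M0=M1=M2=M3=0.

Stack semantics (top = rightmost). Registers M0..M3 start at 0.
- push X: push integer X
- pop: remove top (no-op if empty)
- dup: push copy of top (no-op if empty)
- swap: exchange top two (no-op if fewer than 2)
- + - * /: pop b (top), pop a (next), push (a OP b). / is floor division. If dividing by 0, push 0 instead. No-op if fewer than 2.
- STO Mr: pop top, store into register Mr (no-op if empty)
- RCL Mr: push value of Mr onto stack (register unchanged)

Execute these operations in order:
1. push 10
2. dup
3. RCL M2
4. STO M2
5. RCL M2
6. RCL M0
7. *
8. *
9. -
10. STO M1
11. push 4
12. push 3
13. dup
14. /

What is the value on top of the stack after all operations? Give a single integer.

After op 1 (push 10): stack=[10] mem=[0,0,0,0]
After op 2 (dup): stack=[10,10] mem=[0,0,0,0]
After op 3 (RCL M2): stack=[10,10,0] mem=[0,0,0,0]
After op 4 (STO M2): stack=[10,10] mem=[0,0,0,0]
After op 5 (RCL M2): stack=[10,10,0] mem=[0,0,0,0]
After op 6 (RCL M0): stack=[10,10,0,0] mem=[0,0,0,0]
After op 7 (*): stack=[10,10,0] mem=[0,0,0,0]
After op 8 (*): stack=[10,0] mem=[0,0,0,0]
After op 9 (-): stack=[10] mem=[0,0,0,0]
After op 10 (STO M1): stack=[empty] mem=[0,10,0,0]
After op 11 (push 4): stack=[4] mem=[0,10,0,0]
After op 12 (push 3): stack=[4,3] mem=[0,10,0,0]
After op 13 (dup): stack=[4,3,3] mem=[0,10,0,0]
After op 14 (/): stack=[4,1] mem=[0,10,0,0]

Answer: 1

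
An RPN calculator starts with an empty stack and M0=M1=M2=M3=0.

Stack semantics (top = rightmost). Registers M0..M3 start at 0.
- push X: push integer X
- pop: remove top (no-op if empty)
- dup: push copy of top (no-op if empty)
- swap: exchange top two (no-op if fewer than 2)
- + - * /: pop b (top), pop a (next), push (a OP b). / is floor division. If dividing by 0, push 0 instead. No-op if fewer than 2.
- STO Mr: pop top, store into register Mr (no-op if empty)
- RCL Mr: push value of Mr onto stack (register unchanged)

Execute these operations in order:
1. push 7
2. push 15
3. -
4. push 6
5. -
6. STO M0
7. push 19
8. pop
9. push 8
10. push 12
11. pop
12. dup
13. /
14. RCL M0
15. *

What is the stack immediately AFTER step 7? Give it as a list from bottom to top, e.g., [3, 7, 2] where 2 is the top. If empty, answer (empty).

After op 1 (push 7): stack=[7] mem=[0,0,0,0]
After op 2 (push 15): stack=[7,15] mem=[0,0,0,0]
After op 3 (-): stack=[-8] mem=[0,0,0,0]
After op 4 (push 6): stack=[-8,6] mem=[0,0,0,0]
After op 5 (-): stack=[-14] mem=[0,0,0,0]
After op 6 (STO M0): stack=[empty] mem=[-14,0,0,0]
After op 7 (push 19): stack=[19] mem=[-14,0,0,0]

[19]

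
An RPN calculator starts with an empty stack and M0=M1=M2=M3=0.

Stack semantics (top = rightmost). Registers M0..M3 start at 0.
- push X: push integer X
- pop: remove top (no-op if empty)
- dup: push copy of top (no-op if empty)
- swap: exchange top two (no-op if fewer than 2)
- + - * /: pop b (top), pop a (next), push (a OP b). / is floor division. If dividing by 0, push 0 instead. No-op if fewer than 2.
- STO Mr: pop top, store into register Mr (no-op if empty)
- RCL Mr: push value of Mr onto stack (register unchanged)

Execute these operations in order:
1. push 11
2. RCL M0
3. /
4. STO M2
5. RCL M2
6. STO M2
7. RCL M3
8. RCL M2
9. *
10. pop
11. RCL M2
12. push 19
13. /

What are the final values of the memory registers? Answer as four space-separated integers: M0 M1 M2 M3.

Answer: 0 0 0 0

Derivation:
After op 1 (push 11): stack=[11] mem=[0,0,0,0]
After op 2 (RCL M0): stack=[11,0] mem=[0,0,0,0]
After op 3 (/): stack=[0] mem=[0,0,0,0]
After op 4 (STO M2): stack=[empty] mem=[0,0,0,0]
After op 5 (RCL M2): stack=[0] mem=[0,0,0,0]
After op 6 (STO M2): stack=[empty] mem=[0,0,0,0]
After op 7 (RCL M3): stack=[0] mem=[0,0,0,0]
After op 8 (RCL M2): stack=[0,0] mem=[0,0,0,0]
After op 9 (*): stack=[0] mem=[0,0,0,0]
After op 10 (pop): stack=[empty] mem=[0,0,0,0]
After op 11 (RCL M2): stack=[0] mem=[0,0,0,0]
After op 12 (push 19): stack=[0,19] mem=[0,0,0,0]
After op 13 (/): stack=[0] mem=[0,0,0,0]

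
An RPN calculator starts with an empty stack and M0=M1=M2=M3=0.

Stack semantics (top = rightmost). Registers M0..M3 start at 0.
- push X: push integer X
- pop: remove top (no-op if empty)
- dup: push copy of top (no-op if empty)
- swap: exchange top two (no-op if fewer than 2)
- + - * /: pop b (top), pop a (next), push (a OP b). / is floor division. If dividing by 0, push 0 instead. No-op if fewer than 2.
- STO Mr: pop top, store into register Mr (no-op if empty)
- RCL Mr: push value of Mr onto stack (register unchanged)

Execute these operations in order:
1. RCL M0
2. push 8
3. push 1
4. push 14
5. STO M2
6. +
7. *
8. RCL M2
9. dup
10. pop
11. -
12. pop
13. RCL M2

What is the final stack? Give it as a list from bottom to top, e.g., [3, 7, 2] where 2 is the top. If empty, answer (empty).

After op 1 (RCL M0): stack=[0] mem=[0,0,0,0]
After op 2 (push 8): stack=[0,8] mem=[0,0,0,0]
After op 3 (push 1): stack=[0,8,1] mem=[0,0,0,0]
After op 4 (push 14): stack=[0,8,1,14] mem=[0,0,0,0]
After op 5 (STO M2): stack=[0,8,1] mem=[0,0,14,0]
After op 6 (+): stack=[0,9] mem=[0,0,14,0]
After op 7 (*): stack=[0] mem=[0,0,14,0]
After op 8 (RCL M2): stack=[0,14] mem=[0,0,14,0]
After op 9 (dup): stack=[0,14,14] mem=[0,0,14,0]
After op 10 (pop): stack=[0,14] mem=[0,0,14,0]
After op 11 (-): stack=[-14] mem=[0,0,14,0]
After op 12 (pop): stack=[empty] mem=[0,0,14,0]
After op 13 (RCL M2): stack=[14] mem=[0,0,14,0]

Answer: [14]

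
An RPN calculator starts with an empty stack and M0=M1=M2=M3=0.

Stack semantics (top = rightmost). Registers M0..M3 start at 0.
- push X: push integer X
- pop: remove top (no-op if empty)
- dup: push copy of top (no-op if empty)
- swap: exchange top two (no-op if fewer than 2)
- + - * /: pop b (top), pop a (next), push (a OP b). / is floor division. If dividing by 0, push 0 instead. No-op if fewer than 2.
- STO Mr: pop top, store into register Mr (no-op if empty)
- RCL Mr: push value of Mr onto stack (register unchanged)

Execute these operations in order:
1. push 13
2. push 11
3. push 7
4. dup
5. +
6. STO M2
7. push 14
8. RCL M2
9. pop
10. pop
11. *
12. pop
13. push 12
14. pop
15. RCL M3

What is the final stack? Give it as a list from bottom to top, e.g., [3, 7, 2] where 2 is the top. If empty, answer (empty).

Answer: [0]

Derivation:
After op 1 (push 13): stack=[13] mem=[0,0,0,0]
After op 2 (push 11): stack=[13,11] mem=[0,0,0,0]
After op 3 (push 7): stack=[13,11,7] mem=[0,0,0,0]
After op 4 (dup): stack=[13,11,7,7] mem=[0,0,0,0]
After op 5 (+): stack=[13,11,14] mem=[0,0,0,0]
After op 6 (STO M2): stack=[13,11] mem=[0,0,14,0]
After op 7 (push 14): stack=[13,11,14] mem=[0,0,14,0]
After op 8 (RCL M2): stack=[13,11,14,14] mem=[0,0,14,0]
After op 9 (pop): stack=[13,11,14] mem=[0,0,14,0]
After op 10 (pop): stack=[13,11] mem=[0,0,14,0]
After op 11 (*): stack=[143] mem=[0,0,14,0]
After op 12 (pop): stack=[empty] mem=[0,0,14,0]
After op 13 (push 12): stack=[12] mem=[0,0,14,0]
After op 14 (pop): stack=[empty] mem=[0,0,14,0]
After op 15 (RCL M3): stack=[0] mem=[0,0,14,0]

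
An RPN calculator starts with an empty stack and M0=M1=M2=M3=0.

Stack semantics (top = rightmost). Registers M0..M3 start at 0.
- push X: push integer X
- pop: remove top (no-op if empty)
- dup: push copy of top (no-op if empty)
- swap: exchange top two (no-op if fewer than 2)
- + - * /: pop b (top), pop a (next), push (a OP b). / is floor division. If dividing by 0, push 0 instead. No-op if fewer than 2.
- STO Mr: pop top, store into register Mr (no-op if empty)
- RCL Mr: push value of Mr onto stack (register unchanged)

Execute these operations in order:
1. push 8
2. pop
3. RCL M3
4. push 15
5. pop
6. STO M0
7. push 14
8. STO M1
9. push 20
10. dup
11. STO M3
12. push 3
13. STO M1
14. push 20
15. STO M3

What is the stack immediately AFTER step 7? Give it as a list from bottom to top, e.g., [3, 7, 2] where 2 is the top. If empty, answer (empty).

After op 1 (push 8): stack=[8] mem=[0,0,0,0]
After op 2 (pop): stack=[empty] mem=[0,0,0,0]
After op 3 (RCL M3): stack=[0] mem=[0,0,0,0]
After op 4 (push 15): stack=[0,15] mem=[0,0,0,0]
After op 5 (pop): stack=[0] mem=[0,0,0,0]
After op 6 (STO M0): stack=[empty] mem=[0,0,0,0]
After op 7 (push 14): stack=[14] mem=[0,0,0,0]

[14]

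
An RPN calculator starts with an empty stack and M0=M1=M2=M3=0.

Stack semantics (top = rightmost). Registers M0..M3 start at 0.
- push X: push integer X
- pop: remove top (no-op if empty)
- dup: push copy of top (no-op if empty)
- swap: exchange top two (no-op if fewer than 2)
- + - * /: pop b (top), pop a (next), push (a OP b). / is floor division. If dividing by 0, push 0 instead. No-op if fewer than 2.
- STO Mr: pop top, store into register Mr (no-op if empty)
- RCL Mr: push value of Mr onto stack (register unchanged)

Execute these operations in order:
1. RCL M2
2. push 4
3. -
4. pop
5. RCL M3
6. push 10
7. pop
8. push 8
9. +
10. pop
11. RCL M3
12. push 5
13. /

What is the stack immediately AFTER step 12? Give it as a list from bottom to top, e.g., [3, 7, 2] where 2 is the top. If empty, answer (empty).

After op 1 (RCL M2): stack=[0] mem=[0,0,0,0]
After op 2 (push 4): stack=[0,4] mem=[0,0,0,0]
After op 3 (-): stack=[-4] mem=[0,0,0,0]
After op 4 (pop): stack=[empty] mem=[0,0,0,0]
After op 5 (RCL M3): stack=[0] mem=[0,0,0,0]
After op 6 (push 10): stack=[0,10] mem=[0,0,0,0]
After op 7 (pop): stack=[0] mem=[0,0,0,0]
After op 8 (push 8): stack=[0,8] mem=[0,0,0,0]
After op 9 (+): stack=[8] mem=[0,0,0,0]
After op 10 (pop): stack=[empty] mem=[0,0,0,0]
After op 11 (RCL M3): stack=[0] mem=[0,0,0,0]
After op 12 (push 5): stack=[0,5] mem=[0,0,0,0]

[0, 5]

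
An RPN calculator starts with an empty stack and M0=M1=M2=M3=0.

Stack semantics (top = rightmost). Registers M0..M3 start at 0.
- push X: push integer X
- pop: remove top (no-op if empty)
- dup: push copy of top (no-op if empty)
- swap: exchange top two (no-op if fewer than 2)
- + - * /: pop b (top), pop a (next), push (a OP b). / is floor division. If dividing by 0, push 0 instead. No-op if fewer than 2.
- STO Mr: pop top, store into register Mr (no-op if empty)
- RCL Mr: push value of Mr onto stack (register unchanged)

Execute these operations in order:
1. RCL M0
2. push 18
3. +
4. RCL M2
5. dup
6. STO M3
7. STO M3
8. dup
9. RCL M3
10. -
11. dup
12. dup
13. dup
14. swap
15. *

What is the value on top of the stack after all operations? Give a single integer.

After op 1 (RCL M0): stack=[0] mem=[0,0,0,0]
After op 2 (push 18): stack=[0,18] mem=[0,0,0,0]
After op 3 (+): stack=[18] mem=[0,0,0,0]
After op 4 (RCL M2): stack=[18,0] mem=[0,0,0,0]
After op 5 (dup): stack=[18,0,0] mem=[0,0,0,0]
After op 6 (STO M3): stack=[18,0] mem=[0,0,0,0]
After op 7 (STO M3): stack=[18] mem=[0,0,0,0]
After op 8 (dup): stack=[18,18] mem=[0,0,0,0]
After op 9 (RCL M3): stack=[18,18,0] mem=[0,0,0,0]
After op 10 (-): stack=[18,18] mem=[0,0,0,0]
After op 11 (dup): stack=[18,18,18] mem=[0,0,0,0]
After op 12 (dup): stack=[18,18,18,18] mem=[0,0,0,0]
After op 13 (dup): stack=[18,18,18,18,18] mem=[0,0,0,0]
After op 14 (swap): stack=[18,18,18,18,18] mem=[0,0,0,0]
After op 15 (*): stack=[18,18,18,324] mem=[0,0,0,0]

Answer: 324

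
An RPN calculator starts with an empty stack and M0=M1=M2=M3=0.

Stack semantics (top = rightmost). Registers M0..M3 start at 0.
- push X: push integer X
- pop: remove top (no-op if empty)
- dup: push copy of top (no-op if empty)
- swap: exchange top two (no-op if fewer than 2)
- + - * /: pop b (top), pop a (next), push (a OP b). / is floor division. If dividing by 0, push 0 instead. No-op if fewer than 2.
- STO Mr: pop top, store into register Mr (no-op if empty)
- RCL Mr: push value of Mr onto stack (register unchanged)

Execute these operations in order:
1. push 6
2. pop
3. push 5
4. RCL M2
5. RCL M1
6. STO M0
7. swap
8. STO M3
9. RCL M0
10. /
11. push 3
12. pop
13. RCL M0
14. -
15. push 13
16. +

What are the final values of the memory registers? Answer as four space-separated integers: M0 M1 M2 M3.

After op 1 (push 6): stack=[6] mem=[0,0,0,0]
After op 2 (pop): stack=[empty] mem=[0,0,0,0]
After op 3 (push 5): stack=[5] mem=[0,0,0,0]
After op 4 (RCL M2): stack=[5,0] mem=[0,0,0,0]
After op 5 (RCL M1): stack=[5,0,0] mem=[0,0,0,0]
After op 6 (STO M0): stack=[5,0] mem=[0,0,0,0]
After op 7 (swap): stack=[0,5] mem=[0,0,0,0]
After op 8 (STO M3): stack=[0] mem=[0,0,0,5]
After op 9 (RCL M0): stack=[0,0] mem=[0,0,0,5]
After op 10 (/): stack=[0] mem=[0,0,0,5]
After op 11 (push 3): stack=[0,3] mem=[0,0,0,5]
After op 12 (pop): stack=[0] mem=[0,0,0,5]
After op 13 (RCL M0): stack=[0,0] mem=[0,0,0,5]
After op 14 (-): stack=[0] mem=[0,0,0,5]
After op 15 (push 13): stack=[0,13] mem=[0,0,0,5]
After op 16 (+): stack=[13] mem=[0,0,0,5]

Answer: 0 0 0 5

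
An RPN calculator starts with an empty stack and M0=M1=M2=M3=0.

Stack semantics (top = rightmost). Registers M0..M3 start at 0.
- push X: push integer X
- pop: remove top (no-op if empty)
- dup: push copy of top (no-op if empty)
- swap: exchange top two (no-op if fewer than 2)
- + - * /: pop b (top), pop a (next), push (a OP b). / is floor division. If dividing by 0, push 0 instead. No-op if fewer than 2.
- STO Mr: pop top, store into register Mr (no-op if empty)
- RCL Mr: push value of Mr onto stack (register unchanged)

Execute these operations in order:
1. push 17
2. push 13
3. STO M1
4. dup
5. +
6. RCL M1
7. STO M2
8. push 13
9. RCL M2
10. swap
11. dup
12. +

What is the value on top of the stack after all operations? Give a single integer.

Answer: 26

Derivation:
After op 1 (push 17): stack=[17] mem=[0,0,0,0]
After op 2 (push 13): stack=[17,13] mem=[0,0,0,0]
After op 3 (STO M1): stack=[17] mem=[0,13,0,0]
After op 4 (dup): stack=[17,17] mem=[0,13,0,0]
After op 5 (+): stack=[34] mem=[0,13,0,0]
After op 6 (RCL M1): stack=[34,13] mem=[0,13,0,0]
After op 7 (STO M2): stack=[34] mem=[0,13,13,0]
After op 8 (push 13): stack=[34,13] mem=[0,13,13,0]
After op 9 (RCL M2): stack=[34,13,13] mem=[0,13,13,0]
After op 10 (swap): stack=[34,13,13] mem=[0,13,13,0]
After op 11 (dup): stack=[34,13,13,13] mem=[0,13,13,0]
After op 12 (+): stack=[34,13,26] mem=[0,13,13,0]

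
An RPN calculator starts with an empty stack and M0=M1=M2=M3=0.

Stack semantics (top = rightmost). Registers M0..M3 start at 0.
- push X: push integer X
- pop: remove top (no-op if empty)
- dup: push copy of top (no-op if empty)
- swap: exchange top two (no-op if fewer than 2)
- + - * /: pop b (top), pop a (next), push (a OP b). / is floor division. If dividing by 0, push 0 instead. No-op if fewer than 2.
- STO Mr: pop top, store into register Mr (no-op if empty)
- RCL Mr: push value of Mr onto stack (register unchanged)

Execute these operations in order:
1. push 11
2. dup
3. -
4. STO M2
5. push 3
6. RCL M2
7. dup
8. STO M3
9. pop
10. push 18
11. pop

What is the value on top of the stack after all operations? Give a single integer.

After op 1 (push 11): stack=[11] mem=[0,0,0,0]
After op 2 (dup): stack=[11,11] mem=[0,0,0,0]
After op 3 (-): stack=[0] mem=[0,0,0,0]
After op 4 (STO M2): stack=[empty] mem=[0,0,0,0]
After op 5 (push 3): stack=[3] mem=[0,0,0,0]
After op 6 (RCL M2): stack=[3,0] mem=[0,0,0,0]
After op 7 (dup): stack=[3,0,0] mem=[0,0,0,0]
After op 8 (STO M3): stack=[3,0] mem=[0,0,0,0]
After op 9 (pop): stack=[3] mem=[0,0,0,0]
After op 10 (push 18): stack=[3,18] mem=[0,0,0,0]
After op 11 (pop): stack=[3] mem=[0,0,0,0]

Answer: 3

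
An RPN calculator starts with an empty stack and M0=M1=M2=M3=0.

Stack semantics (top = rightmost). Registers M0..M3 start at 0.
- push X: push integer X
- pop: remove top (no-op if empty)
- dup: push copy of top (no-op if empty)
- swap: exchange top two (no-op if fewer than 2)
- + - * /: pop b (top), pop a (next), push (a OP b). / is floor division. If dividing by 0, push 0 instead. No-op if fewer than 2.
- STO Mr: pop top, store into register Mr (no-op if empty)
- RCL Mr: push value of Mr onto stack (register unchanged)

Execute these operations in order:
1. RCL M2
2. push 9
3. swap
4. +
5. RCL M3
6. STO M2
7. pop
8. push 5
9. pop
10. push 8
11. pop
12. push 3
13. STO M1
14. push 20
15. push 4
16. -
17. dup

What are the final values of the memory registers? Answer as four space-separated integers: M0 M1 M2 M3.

Answer: 0 3 0 0

Derivation:
After op 1 (RCL M2): stack=[0] mem=[0,0,0,0]
After op 2 (push 9): stack=[0,9] mem=[0,0,0,0]
After op 3 (swap): stack=[9,0] mem=[0,0,0,0]
After op 4 (+): stack=[9] mem=[0,0,0,0]
After op 5 (RCL M3): stack=[9,0] mem=[0,0,0,0]
After op 6 (STO M2): stack=[9] mem=[0,0,0,0]
After op 7 (pop): stack=[empty] mem=[0,0,0,0]
After op 8 (push 5): stack=[5] mem=[0,0,0,0]
After op 9 (pop): stack=[empty] mem=[0,0,0,0]
After op 10 (push 8): stack=[8] mem=[0,0,0,0]
After op 11 (pop): stack=[empty] mem=[0,0,0,0]
After op 12 (push 3): stack=[3] mem=[0,0,0,0]
After op 13 (STO M1): stack=[empty] mem=[0,3,0,0]
After op 14 (push 20): stack=[20] mem=[0,3,0,0]
After op 15 (push 4): stack=[20,4] mem=[0,3,0,0]
After op 16 (-): stack=[16] mem=[0,3,0,0]
After op 17 (dup): stack=[16,16] mem=[0,3,0,0]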